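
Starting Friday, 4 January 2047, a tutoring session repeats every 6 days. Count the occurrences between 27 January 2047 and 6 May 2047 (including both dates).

17

Occurrences land 6·i days after 4 January 2047 for i = 0, 1, 2, …
27 January 2047 is 23 days after the start; 23 ÷ 6 = 3 remainder 5; since the remainder is 5, round up to i = 4. First occurrence in the window: #5 on 28 January 2047 (4×6 = 24 days in).
6 May 2047 is 122 days after the start; 122 ÷ 6 = 20 remainder 2. Last occurrence in the window: #21 on 4 May 2047.
Occurrences #5 through #21: 17 in total.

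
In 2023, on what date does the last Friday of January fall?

The first Friday of January 2023 is January 6.
January 2023 has 31 days. Adding weeks: 6, 13, 20, 27 — the last one ≤ 31 is the 27th.

2023-01-27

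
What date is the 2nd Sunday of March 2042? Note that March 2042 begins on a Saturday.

2042-03-09

March 2042 begins on a Saturday, so the first Sunday is March 2 (1 day later).
The 2nd Sunday is 1 weeks later: 2 + 7 = 9.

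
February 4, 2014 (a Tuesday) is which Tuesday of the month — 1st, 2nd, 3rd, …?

Day 4 falls in week ⌈4/7⌉ of the month.
Days 1–7 hold the 1st Tuesday, 8–14 the 2nd, 15–21 the 3rd, 22–28 the 4th, 29–31 the 5th.
4 is in the range for the 1st.

1st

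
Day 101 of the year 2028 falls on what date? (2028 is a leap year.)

January has 31 days (101 − 31 = 70 remain).
February has 29 days (70 − 29 = 41 remain).
March has 31 days (41 − 31 = 10 remain).
10 into April → April 10.

2028-04-10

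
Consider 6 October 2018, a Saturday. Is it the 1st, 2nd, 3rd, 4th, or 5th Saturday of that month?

1st

Day 6 falls in week ⌈6/7⌉ of the month.
Days 1–7 hold the 1st Saturday, 8–14 the 2nd, 15–21 the 3rd, 22–28 the 4th, 29–31 the 5th.
6 is in the range for the 1st.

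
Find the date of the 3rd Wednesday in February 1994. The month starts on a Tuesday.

February 1994 begins on a Tuesday, so the first Wednesday is February 2 (1 day later).
The 3rd Wednesday is 2 weeks later: 2 + 14 = 16.

16 February 1994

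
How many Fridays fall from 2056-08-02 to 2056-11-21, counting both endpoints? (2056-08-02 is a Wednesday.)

2056-08-02 is a Wednesday; the first Friday on or after it is 2056-08-04 (2 days later).
From 2056-08-04 to 2056-11-21: 27 + 30 + 31 + 21 = 109 days (rest of August, September, October, November).
109 ÷ 7 = 15 full weeks with remainder 4, so 15 more Fridays after the first → 16.

16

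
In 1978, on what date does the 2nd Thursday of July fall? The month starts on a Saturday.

1978-07-13

July 1978 begins on a Saturday, so the first Thursday is July 6 (5 days later).
The 2nd Thursday is 1 weeks later: 6 + 7 = 13.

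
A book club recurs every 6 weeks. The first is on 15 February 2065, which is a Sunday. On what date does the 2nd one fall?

The 2nd occurrence is 1 interval after the first: 1 × 42 = 42 days after 15 February 2065.
February has 28 days — 13 days to the end of February leaves 29.
29 days into March → 29 March 2065.

29 March 2065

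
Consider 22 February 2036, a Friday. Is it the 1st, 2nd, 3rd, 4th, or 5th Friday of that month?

Day 22 falls in week ⌈22/7⌉ of the month.
Days 1–7 hold the 1st Friday, 8–14 the 2nd, 15–21 the 3rd, 22–28 the 4th, 29–31 the 5th.
22 is in the range for the 4th.

4th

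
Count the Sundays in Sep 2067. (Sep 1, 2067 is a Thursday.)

4

Sep 1, 2067 is a Thursday; the first Sunday on or after it is Sep 4, 2067 (3 days later).
From Sep 4, 2067 to Sep 30, 2067 is 30 − 4 = 26 days.
26 ÷ 7 = 3 full weeks with remainder 5, so 3 more Sundays after the first → 4.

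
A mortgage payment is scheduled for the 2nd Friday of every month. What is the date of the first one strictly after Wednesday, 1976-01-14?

January 1976 starts on a Thursday; its first Friday is the 2nd, so the 2nd Friday is the 9th — 1976-01-09.
That is not after 1976-01-14, so look at February 1976.
February 1976 starts on a Sunday; its first Friday is the 6th, so the 2nd Friday is the 13th — 1976-02-13.

1976-02-13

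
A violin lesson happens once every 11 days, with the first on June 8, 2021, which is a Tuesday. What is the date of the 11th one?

September 26, 2021

The 11th occurrence is 10 intervals after the first: 10 × 11 = 110 days after June 8, 2021.
June has 30 days — 22 days to the end of June leaves 88.
July has 31 days (57 left).
August has 31 days (26 left).
26 days into September → September 26, 2021.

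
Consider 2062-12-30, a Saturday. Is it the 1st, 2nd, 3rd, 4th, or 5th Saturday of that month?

5th

Day 30 falls in week ⌈30/7⌉ of the month.
Days 1–7 hold the 1st Saturday, 8–14 the 2nd, 15–21 the 3rd, 22–28 the 4th, 29–31 the 5th.
30 is in the range for the 5th.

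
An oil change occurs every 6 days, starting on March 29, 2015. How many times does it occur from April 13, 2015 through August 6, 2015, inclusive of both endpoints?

19

Occurrences land 6·i days after March 29, 2015 for i = 0, 1, 2, …
April 13, 2015 is 15 days after the start; 15 ÷ 6 = 2 remainder 3; since the remainder is 3, round up to i = 3. First occurrence in the window: #4 on April 16, 2015 (3×6 = 18 days in).
August 6, 2015 is 130 days after the start; 130 ÷ 6 = 21 remainder 4. Last occurrence in the window: #22 on August 2, 2015.
Occurrences #4 through #22: 19 in total.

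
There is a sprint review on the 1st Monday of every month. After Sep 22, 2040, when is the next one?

Oct 1, 2040

Sep 2040 starts on a Saturday, so its 1st Monday is Sep 3, 2040 (2 days in).
That is not after Sep 22, 2040, so look at Oct 2040.
Oct 2040 starts on a Monday, so its 1st Monday is Oct 1, 2040.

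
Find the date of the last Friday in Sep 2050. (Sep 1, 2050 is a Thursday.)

Sep 2050 begins on a Thursday, so the first Friday is Sep 2 (1 day later).
Sep 2050 has 30 days. Adding weeks: 2, 9, 16, 23, 30 — the last one ≤ 30 is the 30th.

Sep 30, 2050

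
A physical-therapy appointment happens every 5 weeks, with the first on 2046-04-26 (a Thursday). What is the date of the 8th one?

2046-12-27

The 8th occurrence is 7 intervals after the first: 7 × 35 = 245 days after 2046-04-26.
April has 30 days — 4 days to the end of April leaves 241.
May has 31 days (210 left).
June has 30 days (180 left).
July has 31 days (149 left).
August has 31 days (118 left).
September has 30 days (88 left).
October has 31 days (57 left).
November has 30 days (27 left).
27 days into December → 2046-12-27.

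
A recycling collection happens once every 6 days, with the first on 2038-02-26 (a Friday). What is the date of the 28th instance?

2038-08-07

The 28th occurrence is 27 intervals after the first: 27 × 6 = 162 days after 2038-02-26.
February has 28 days — 2 days to the end of February leaves 160.
March has 31 days (129 left).
April has 30 days (99 left).
May has 31 days (68 left).
June has 30 days (38 left).
July has 31 days (7 left).
7 days into August → 2038-08-07.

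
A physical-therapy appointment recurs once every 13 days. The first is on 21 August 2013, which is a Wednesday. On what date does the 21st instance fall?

8 May 2014

The 21st occurrence is 20 intervals after the first: 20 × 13 = 260 days after 21 August 2013.
August has 31 days — 10 days to the end of August leaves 250.
September has 30 days (220 left).
October has 31 days (189 left).
November has 30 days (159 left).
December has 31 days (128 left).
January has 31 days (97 left).
February has 28 days (69 left).
March has 31 days (38 left).
April has 30 days (8 left).
8 days into May → 8 May 2014.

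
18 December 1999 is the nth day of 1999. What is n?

Days in months before December: 31 + 28 + 31 + 30 + 31 + 30 + 31 + 31 + 30 + 31 + 30 = 334.
Plus 18 days into December → day 352.

352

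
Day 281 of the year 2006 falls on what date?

January has 31 days (281 − 31 = 250 remain).
February has 28 days (250 − 28 = 222 remain).
March has 31 days (222 − 31 = 191 remain).
April has 30 days (191 − 30 = 161 remain).
May has 31 days (161 − 31 = 130 remain).
June has 30 days (130 − 30 = 100 remain).
July has 31 days (100 − 31 = 69 remain).
August has 31 days (69 − 31 = 38 remain).
September has 30 days (38 − 30 = 8 remain).
8 into October → October 8.

October 8, 2006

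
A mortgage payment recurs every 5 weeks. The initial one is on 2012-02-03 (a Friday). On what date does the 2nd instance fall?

2012-03-09

The 2nd occurrence is 1 interval after the first: 1 × 35 = 35 days after 2012-02-03.
February has 29 days — 26 days to the end of February leaves 9.
9 days into March → 2012-03-09.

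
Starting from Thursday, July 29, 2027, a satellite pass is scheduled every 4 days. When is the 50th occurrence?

The 50th occurrence is 49 intervals after the first: 49 × 4 = 196 days after July 29, 2027.
July has 31 days — 2 days to the end of July leaves 194.
August has 31 days (163 left).
September has 30 days (133 left).
October has 31 days (102 left).
November has 30 days (72 left).
December has 31 days (41 left).
January has 31 days (10 left).
10 days into February → February 10, 2028.

February 10, 2028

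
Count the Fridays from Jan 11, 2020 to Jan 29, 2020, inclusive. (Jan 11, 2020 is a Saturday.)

2

Jan 11, 2020 is a Saturday; the first Friday on or after it is Jan 17, 2020 (6 days later).
From Jan 17, 2020 to Jan 29, 2020 is 29 − 17 = 12 days.
12 ÷ 7 = 1 full weeks with remainder 5, so 1 more Fridays after the first → 2.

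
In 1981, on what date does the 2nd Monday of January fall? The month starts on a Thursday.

12 January 1981

January 1981 begins on a Thursday, so the first Monday is January 5 (4 days later).
The 2nd Monday is 1 weeks later: 5 + 7 = 12.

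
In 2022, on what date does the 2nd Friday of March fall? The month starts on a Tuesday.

March 2022 begins on a Tuesday, so the first Friday is March 4 (3 days later).
The 2nd Friday is 1 weeks later: 4 + 7 = 11.

11 March 2022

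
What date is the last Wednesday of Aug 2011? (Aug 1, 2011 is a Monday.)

Aug 31, 2011

Aug 2011 begins on a Monday, so the first Wednesday is Aug 3 (2 days later).
Aug 2011 has 31 days. Adding weeks: 3, 10, 17, 24, 31 — the last one ≤ 31 is the 31st.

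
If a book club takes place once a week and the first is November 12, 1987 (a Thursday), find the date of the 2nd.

November 19, 1987

The 2nd occurrence is 1 interval after the first: 1 × 7 = 7 days after November 12, 1987.
7 days later is November 19, 1987.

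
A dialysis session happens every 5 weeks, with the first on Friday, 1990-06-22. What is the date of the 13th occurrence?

The 13th occurrence is 12 intervals after the first: 12 × 35 = 420 days after 1990-06-22.
June has 30 days — 8 days to the end of June leaves 412.
From end of June to end of 1990 is 184 days (228 left).
January has 31 days (197 left).
February has 28 days (169 left).
March has 31 days (138 left).
April has 30 days (108 left).
May has 31 days (77 left).
June has 30 days (47 left).
July has 31 days (16 left).
16 days into August → 1991-08-16.

1991-08-16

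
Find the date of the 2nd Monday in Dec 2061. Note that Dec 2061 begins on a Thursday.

Dec 2061 begins on a Thursday, so the first Monday is Dec 5 (4 days later).
The 2nd Monday is 1 weeks later: 5 + 7 = 12.

Dec 12, 2061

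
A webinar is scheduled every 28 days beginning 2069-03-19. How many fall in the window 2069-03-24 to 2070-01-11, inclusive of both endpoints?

Occurrences land 28·i days after 2069-03-19 for i = 0, 1, 2, …
2069-03-24 is 5 days after the start; 5 ÷ 28 = 0 remainder 5; since the remainder is 5, round up to i = 1. First occurrence in the window: #2 on 2069-04-16 (1×28 = 28 days in).
2070-01-11 is 298 days after the start; 298 ÷ 28 = 10 remainder 18. Last occurrence in the window: #11 on 2069-12-24.
Occurrences #2 through #11: 10 in total.

10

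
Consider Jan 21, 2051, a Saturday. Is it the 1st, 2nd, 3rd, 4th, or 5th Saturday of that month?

Day 21 falls in week ⌈21/7⌉ of the month.
Days 1–7 hold the 1st Saturday, 8–14 the 2nd, 15–21 the 3rd, 22–28 the 4th, 29–31 the 5th.
21 is in the range for the 3rd.

3rd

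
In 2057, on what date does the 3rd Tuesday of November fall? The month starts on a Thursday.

2057-11-20

November 2057 begins on a Thursday, so the first Tuesday is November 6 (5 days later).
The 3rd Tuesday is 2 weeks later: 6 + 14 = 20.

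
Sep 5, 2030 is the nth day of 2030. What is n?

248

Days in months before Sep: 31 + 28 + 31 + 30 + 31 + 30 + 31 + 31 = 243.
Plus 5 days into Sep → day 248.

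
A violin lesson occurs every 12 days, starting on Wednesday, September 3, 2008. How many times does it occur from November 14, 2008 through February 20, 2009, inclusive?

Occurrences land 12·i days after September 3, 2008 for i = 0, 1, 2, …
November 14, 2008 is 72 days after the start; 72 ÷ 12 = 6 remainder 0. First occurrence in the window: #7 on November 14, 2008 (6×12 = 72 days in).
February 20, 2009 is 170 days after the start; 170 ÷ 12 = 14 remainder 2. Last occurrence in the window: #15 on February 18, 2009.
Occurrences #7 through #15: 9 in total.

9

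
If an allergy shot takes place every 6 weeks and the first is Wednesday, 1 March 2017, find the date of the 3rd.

The 3rd occurrence is 2 intervals after the first: 2 × 42 = 84 days after 1 March 2017.
March has 31 days — 30 days to the end of March leaves 54.
April has 30 days (24 left).
24 days into May → 24 May 2017.

24 May 2017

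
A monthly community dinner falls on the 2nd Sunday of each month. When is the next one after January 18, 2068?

January 2068 starts on a Sunday; its first Sunday is the 1st, so the 2nd Sunday is the 8th — January 8, 2068.
That is not after January 18, 2068, so look at February 2068.
February 2068 starts on a Wednesday; its first Sunday is the 5th, so the 2nd Sunday is the 12th — February 12, 2068.

February 12, 2068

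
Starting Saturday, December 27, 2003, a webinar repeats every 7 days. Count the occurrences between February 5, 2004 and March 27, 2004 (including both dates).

Occurrences land 7·i days after December 27, 2003 for i = 0, 1, 2, …
February 5, 2004 is 40 days after the start; 40 ÷ 7 = 5 remainder 5; since the remainder is 5, round up to i = 6. First occurrence in the window: #7 on February 7, 2004 (6×7 = 42 days in).
March 27, 2004 is 91 days after the start; 91 ÷ 7 = 13 remainder 0. Last occurrence in the window: #14 on March 27, 2004.
Occurrences #7 through #14: 8 in total.

8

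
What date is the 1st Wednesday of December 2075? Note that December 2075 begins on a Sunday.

December 2075 begins on a Sunday, so the first Wednesday is December 4 (3 days later).

4 December 2075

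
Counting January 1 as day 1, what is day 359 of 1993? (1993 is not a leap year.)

Dec 25, 1993

Jan has 31 days (359 − 31 = 328 remain).
Feb has 28 days (328 − 28 = 300 remain).
Mar has 31 days (300 − 31 = 269 remain).
Apr has 30 days (269 − 30 = 239 remain).
May has 31 days (239 − 31 = 208 remain).
Jun has 30 days (208 − 30 = 178 remain).
Jul has 31 days (178 − 31 = 147 remain).
Aug has 31 days (147 − 31 = 116 remain).
Sep has 30 days (116 − 30 = 86 remain).
Oct has 31 days (86 − 31 = 55 remain).
Nov has 30 days (55 − 30 = 25 remain).
25 into Dec → Dec 25.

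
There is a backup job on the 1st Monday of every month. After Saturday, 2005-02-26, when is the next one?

2005-03-07

February 2005 starts on a Tuesday, so its 1st Monday is 2005-02-07 (6 days in).
That is not after 2005-02-26, so look at March 2005.
March 2005 starts on a Tuesday, so its 1st Monday is 2005-03-07 (6 days in).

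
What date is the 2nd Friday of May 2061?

May 2061 begins on a Sunday, so the first Friday is May 6 (5 days later).
The 2nd Friday is 1 weeks later: 6 + 7 = 13.

2061-05-13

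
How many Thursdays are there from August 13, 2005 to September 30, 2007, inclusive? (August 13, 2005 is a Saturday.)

August 13, 2005 is a Saturday; the first Thursday on or after it is August 18, 2005 (5 days later).
From August 18, 2005 to September 30, 2007: 135 + 365 + 273 = 773 days (rest of 2005, 2006, to September 30, 2007 in 2007).
773 ÷ 7 = 110 full weeks with remainder 3, so 110 more Thursdays after the first → 111.

111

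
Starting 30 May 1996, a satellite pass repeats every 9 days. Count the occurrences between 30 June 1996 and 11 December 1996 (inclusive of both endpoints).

Occurrences land 9·i days after 30 May 1996 for i = 0, 1, 2, …
30 June 1996 is 31 days after the start; 31 ÷ 9 = 3 remainder 4; since the remainder is 4, round up to i = 4. First occurrence in the window: #5 on 5 July 1996 (4×9 = 36 days in).
11 December 1996 is 195 days after the start; 195 ÷ 9 = 21 remainder 6. Last occurrence in the window: #22 on 5 December 1996.
Occurrences #5 through #22: 18 in total.

18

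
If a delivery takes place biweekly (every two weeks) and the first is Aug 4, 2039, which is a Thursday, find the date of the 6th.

The 6th occurrence is 5 intervals after the first: 5 × 14 = 70 days after Aug 4, 2039.
Aug has 31 days — 27 days to the end of Aug leaves 43.
Sep has 30 days (13 left).
13 days into Oct → Oct 13, 2039.

Oct 13, 2039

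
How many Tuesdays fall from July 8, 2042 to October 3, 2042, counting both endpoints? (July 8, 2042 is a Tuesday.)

13

July 8, 2042 is a Tuesday; the first Tuesday on or after it is July 8, 2042.
From July 8, 2042 to October 3, 2042: 23 + 31 + 30 + 3 = 87 days (rest of July, August, September, October).
87 ÷ 7 = 12 full weeks with remainder 3, so 12 more Tuesdays after the first → 13.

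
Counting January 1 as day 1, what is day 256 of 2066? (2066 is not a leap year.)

Jan has 31 days (256 − 31 = 225 remain).
Feb has 28 days (225 − 28 = 197 remain).
Mar has 31 days (197 − 31 = 166 remain).
Apr has 30 days (166 − 30 = 136 remain).
May has 31 days (136 − 31 = 105 remain).
Jun has 30 days (105 − 30 = 75 remain).
Jul has 31 days (75 − 31 = 44 remain).
Aug has 31 days (44 − 31 = 13 remain).
13 into Sep → Sep 13.

Sep 13, 2066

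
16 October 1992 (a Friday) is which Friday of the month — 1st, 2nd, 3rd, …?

Day 16 falls in week ⌈16/7⌉ of the month.
Days 1–7 hold the 1st Friday, 8–14 the 2nd, 15–21 the 3rd, 22–28 the 4th, 29–31 the 5th.
16 is in the range for the 3rd.

3rd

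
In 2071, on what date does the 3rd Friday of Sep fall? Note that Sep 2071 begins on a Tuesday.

Sep 2071 begins on a Tuesday, so the first Friday is Sep 4 (3 days later).
The 3rd Friday is 2 weeks later: 4 + 14 = 18.

Sep 18, 2071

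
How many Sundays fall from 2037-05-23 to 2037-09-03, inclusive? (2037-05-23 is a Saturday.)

2037-05-23 is a Saturday; the first Sunday on or after it is 2037-05-24 (1 day later).
From 2037-05-24 to 2037-09-03: 7 + 30 + 31 + 31 + 3 = 102 days (rest of May, June, July, August, September).
102 ÷ 7 = 14 full weeks with remainder 4, so 14 more Sundays after the first → 15.

15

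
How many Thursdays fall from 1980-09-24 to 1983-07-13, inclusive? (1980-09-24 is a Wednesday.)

146

1980-09-24 is a Wednesday; the first Thursday on or after it is 1980-09-25 (1 day later).
From 1980-09-25 to 1983-07-13: 97 + 365 + 365 + 194 = 1021 days (rest of 1980, 1981, 1982, to 1983-07-13 in 1983).
1021 ÷ 7 = 145 full weeks with remainder 6, so 145 more Thursdays after the first → 146.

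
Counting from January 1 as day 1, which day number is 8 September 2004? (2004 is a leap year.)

252

Days in months before September: 31 + 29 + 31 + 30 + 31 + 30 + 31 + 31 = 244.
Plus 8 days into September → day 252.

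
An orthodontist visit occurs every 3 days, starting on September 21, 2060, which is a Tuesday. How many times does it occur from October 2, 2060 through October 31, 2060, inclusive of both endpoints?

10

Occurrences land 3·i days after September 21, 2060 for i = 0, 1, 2, …
October 2, 2060 is 11 days after the start; 11 ÷ 3 = 3 remainder 2; since the remainder is 2, round up to i = 4. First occurrence in the window: #5 on October 3, 2060 (4×3 = 12 days in).
October 31, 2060 is 40 days after the start; 40 ÷ 3 = 13 remainder 1. Last occurrence in the window: #14 on October 30, 2060.
Occurrences #5 through #14: 10 in total.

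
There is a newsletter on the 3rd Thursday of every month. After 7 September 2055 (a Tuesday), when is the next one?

16 September 2055

September 2055 starts on a Wednesday; its first Thursday is the 2nd, so the 3rd Thursday is the 16th — 16 September 2055.
16 September 2055 is after 7 September 2055, so that is the next one.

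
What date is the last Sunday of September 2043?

September 2043 begins on a Tuesday, so the first Sunday is September 6 (5 days later).
September 2043 has 30 days. Adding weeks: 6, 13, 20, 27 — the last one ≤ 30 is the 27th.

2043-09-27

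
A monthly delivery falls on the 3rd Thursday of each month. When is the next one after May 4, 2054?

May 21, 2054

May 2054 starts on a Friday; its first Thursday is the 7th, so the 3rd Thursday is the 21st — May 21, 2054.
May 21, 2054 is after May 4, 2054, so that is the next one.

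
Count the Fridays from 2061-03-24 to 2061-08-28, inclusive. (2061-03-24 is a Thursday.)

23

2061-03-24 is a Thursday; the first Friday on or after it is 2061-03-25 (1 day later).
From 2061-03-25 to 2061-08-28: 6 + 30 + 31 + 30 + 31 + 28 = 156 days (rest of March, April, May, June, July, August).
156 ÷ 7 = 22 full weeks with remainder 2, so 22 more Fridays after the first → 23.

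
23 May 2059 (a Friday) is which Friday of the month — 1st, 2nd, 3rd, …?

4th

Day 23 falls in week ⌈23/7⌉ of the month.
Days 1–7 hold the 1st Friday, 8–14 the 2nd, 15–21 the 3rd, 22–28 the 4th, 29–31 the 5th.
23 is in the range for the 4th.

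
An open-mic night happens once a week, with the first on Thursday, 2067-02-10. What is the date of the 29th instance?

2067-08-25

The 29th occurrence is 28 intervals after the first: 28 × 7 = 196 days after 2067-02-10.
February has 28 days — 18 days to the end of February leaves 178.
March has 31 days (147 left).
April has 30 days (117 left).
May has 31 days (86 left).
June has 30 days (56 left).
July has 31 days (25 left).
25 days into August → 2067-08-25.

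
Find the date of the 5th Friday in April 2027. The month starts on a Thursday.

April 2027 begins on a Thursday, so the first Friday is April 2 (1 day later).
The 5th Friday is 4 weeks later: 2 + 28 = 30.

30 April 2027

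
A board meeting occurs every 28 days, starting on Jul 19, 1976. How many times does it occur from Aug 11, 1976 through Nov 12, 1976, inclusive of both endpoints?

4

Occurrences land 28·i days after Jul 19, 1976 for i = 0, 1, 2, …
Aug 11, 1976 is 23 days after the start; 23 ÷ 28 = 0 remainder 23; since the remainder is 23, round up to i = 1. First occurrence in the window: #2 on Aug 16, 1976 (1×28 = 28 days in).
Nov 12, 1976 is 116 days after the start; 116 ÷ 28 = 4 remainder 4. Last occurrence in the window: #5 on Nov 8, 1976.
Occurrences #2 through #5: 4 in total.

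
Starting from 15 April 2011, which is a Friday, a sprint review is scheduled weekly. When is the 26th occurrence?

The 26th occurrence is 25 intervals after the first: 25 × 7 = 175 days after 15 April 2011.
April has 30 days — 15 days to the end of April leaves 160.
May has 31 days (129 left).
June has 30 days (99 left).
July has 31 days (68 left).
August has 31 days (37 left).
September has 30 days (7 left).
7 days into October → 7 October 2011.

7 October 2011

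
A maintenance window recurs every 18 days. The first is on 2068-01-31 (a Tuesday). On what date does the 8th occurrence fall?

2068-06-05

The 8th occurrence is 7 intervals after the first: 7 × 18 = 126 days after 2068-01-31.
January has 31 days — 0 days to the end of January leaves 126.
February has 29 days (97 left).
March has 31 days (66 left).
April has 30 days (36 left).
May has 31 days (5 left).
5 days into June → 2068-06-05.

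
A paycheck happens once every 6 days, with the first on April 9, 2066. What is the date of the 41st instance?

December 5, 2066

The 41st occurrence is 40 intervals after the first: 40 × 6 = 240 days after April 9, 2066.
April has 30 days — 21 days to the end of April leaves 219.
May has 31 days (188 left).
June has 30 days (158 left).
July has 31 days (127 left).
August has 31 days (96 left).
September has 30 days (66 left).
October has 31 days (35 left).
November has 30 days (5 left).
5 days into December → December 5, 2066.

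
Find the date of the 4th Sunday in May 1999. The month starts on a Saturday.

23 May 1999

May 1999 begins on a Saturday, so the first Sunday is May 2 (1 day later).
The 4th Sunday is 3 weeks later: 2 + 21 = 23.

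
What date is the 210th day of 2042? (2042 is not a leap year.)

January has 31 days (210 − 31 = 179 remain).
February has 28 days (179 − 28 = 151 remain).
March has 31 days (151 − 31 = 120 remain).
April has 30 days (120 − 30 = 90 remain).
May has 31 days (90 − 31 = 59 remain).
June has 30 days (59 − 30 = 29 remain).
29 into July → July 29.

July 29, 2042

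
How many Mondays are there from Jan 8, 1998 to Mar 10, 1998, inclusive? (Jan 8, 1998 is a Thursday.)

9

Jan 8, 1998 is a Thursday; the first Monday on or after it is Jan 12, 1998 (4 days later).
From Jan 12, 1998 to Mar 10, 1998: 19 + 28 + 10 = 57 days (rest of Jan, Feb, Mar).
57 ÷ 7 = 8 full weeks with remainder 1, so 8 more Mondays after the first → 9.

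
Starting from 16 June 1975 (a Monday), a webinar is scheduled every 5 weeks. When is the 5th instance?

The 5th occurrence is 4 intervals after the first: 4 × 35 = 140 days after 16 June 1975.
June has 30 days — 14 days to the end of June leaves 126.
July has 31 days (95 left).
August has 31 days (64 left).
September has 30 days (34 left).
October has 31 days (3 left).
3 days into November → 3 November 1975.

3 November 1975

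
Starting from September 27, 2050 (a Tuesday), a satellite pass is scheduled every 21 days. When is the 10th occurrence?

The 10th occurrence is 9 intervals after the first: 9 × 21 = 189 days after September 27, 2050.
September has 30 days — 3 days to the end of September leaves 186.
October has 31 days (155 left).
November has 30 days (125 left).
December has 31 days (94 left).
January has 31 days (63 left).
February has 28 days (35 left).
March has 31 days (4 left).
4 days into April → April 4, 2051.

April 4, 2051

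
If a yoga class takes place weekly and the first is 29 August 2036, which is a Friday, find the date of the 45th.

3 July 2037

The 45th occurrence is 44 intervals after the first: 44 × 7 = 308 days after 29 August 2036.
August has 31 days — 2 days to the end of August leaves 306.
September has 30 days (276 left).
October has 31 days (245 left).
November has 30 days (215 left).
December has 31 days (184 left).
January has 31 days (153 left).
February has 28 days (125 left).
March has 31 days (94 left).
April has 30 days (64 left).
May has 31 days (33 left).
June has 30 days (3 left).
3 days into July → 3 July 2037.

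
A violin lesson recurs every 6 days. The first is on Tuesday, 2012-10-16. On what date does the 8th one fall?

The 8th occurrence is 7 intervals after the first: 7 × 6 = 42 days after 2012-10-16.
October has 31 days — 15 days to the end of October leaves 27.
27 days into November → 2012-11-27.

2012-11-27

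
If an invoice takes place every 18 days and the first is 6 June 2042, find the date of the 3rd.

The 3rd occurrence is 2 intervals after the first: 2 × 18 = 36 days after 6 June 2042.
June has 30 days — 24 days to the end of June leaves 12.
12 days into July → 12 July 2042.

12 July 2042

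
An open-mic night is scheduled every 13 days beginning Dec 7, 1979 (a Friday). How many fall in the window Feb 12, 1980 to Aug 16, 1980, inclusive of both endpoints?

Occurrences land 13·i days after Dec 7, 1979 for i = 0, 1, 2, …
Feb 12, 1980 is 67 days after the start; 67 ÷ 13 = 5 remainder 2; since the remainder is 2, round up to i = 6. First occurrence in the window: #7 on Feb 23, 1980 (6×13 = 78 days in).
Aug 16, 1980 is 253 days after the start; 253 ÷ 13 = 19 remainder 6. Last occurrence in the window: #20 on Aug 10, 1980.
Occurrences #7 through #20: 14 in total.

14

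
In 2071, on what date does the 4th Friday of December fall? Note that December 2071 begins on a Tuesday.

December 2071 begins on a Tuesday, so the first Friday is December 4 (3 days later).
The 4th Friday is 3 weeks later: 4 + 21 = 25.

December 25, 2071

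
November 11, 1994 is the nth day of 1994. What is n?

Days in months before November: 31 + 28 + 31 + 30 + 31 + 30 + 31 + 31 + 30 + 31 = 304.
Plus 11 days into November → day 315.

315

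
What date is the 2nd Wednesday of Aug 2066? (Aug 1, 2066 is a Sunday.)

Aug 11, 2066

Aug 2066 begins on a Sunday, so the first Wednesday is Aug 4 (3 days later).
The 2nd Wednesday is 1 weeks later: 4 + 7 = 11.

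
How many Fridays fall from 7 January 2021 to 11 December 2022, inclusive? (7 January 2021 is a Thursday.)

101

7 January 2021 is a Thursday; the first Friday on or after it is 8 January 2021 (1 day later).
From 8 January 2021 to 11 December 2022: 357 + 345 = 702 days (rest of 2021, to 11 December 2022 in 2022).
702 ÷ 7 = 100 full weeks with remainder 2, so 100 more Fridays after the first → 101.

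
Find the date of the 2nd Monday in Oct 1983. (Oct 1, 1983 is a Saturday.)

Oct 10, 1983

Oct 1983 begins on a Saturday, so the first Monday is Oct 3 (2 days later).
The 2nd Monday is 1 weeks later: 3 + 7 = 10.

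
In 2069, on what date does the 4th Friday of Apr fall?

The first Friday of Apr 2069 is Apr 5.
The 4th Friday is 3 weeks later: 5 + 21 = 26.

Apr 26, 2069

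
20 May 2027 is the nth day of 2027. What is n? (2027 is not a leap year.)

Days in months before May: 31 + 28 + 31 + 30 = 120.
Plus 20 days into May → day 140.

140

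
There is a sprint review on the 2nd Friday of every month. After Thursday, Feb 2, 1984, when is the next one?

Feb 10, 1984

Feb 1984 starts on a Wednesday; its first Friday is the 3rd, so the 2nd Friday is the 10th — Feb 10, 1984.
Feb 10, 1984 is after Feb 2, 1984, so that is the next one.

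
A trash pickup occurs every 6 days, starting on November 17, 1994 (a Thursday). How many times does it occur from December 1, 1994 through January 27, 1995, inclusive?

Occurrences land 6·i days after November 17, 1994 for i = 0, 1, 2, …
December 1, 1994 is 14 days after the start; 14 ÷ 6 = 2 remainder 2; since the remainder is 2, round up to i = 3. First occurrence in the window: #4 on December 5, 1994 (3×6 = 18 days in).
January 27, 1995 is 71 days after the start; 71 ÷ 6 = 11 remainder 5. Last occurrence in the window: #12 on January 22, 1995.
Occurrences #4 through #12: 9 in total.

9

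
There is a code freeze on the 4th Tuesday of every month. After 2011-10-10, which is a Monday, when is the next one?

October 2011 starts on a Saturday; its first Tuesday is the 4th, so the 4th Tuesday is the 25th — 2011-10-25.
2011-10-25 is after 2011-10-10, so that is the next one.

2011-10-25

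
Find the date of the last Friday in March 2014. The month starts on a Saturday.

March 2014 begins on a Saturday, so the first Friday is March 7 (6 days later).
March 2014 has 31 days. Adding weeks: 7, 14, 21, 28 — the last one ≤ 31 is the 28th.

28 March 2014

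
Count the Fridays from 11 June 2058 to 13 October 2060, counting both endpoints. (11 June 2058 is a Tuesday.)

122

11 June 2058 is a Tuesday; the first Friday on or after it is 14 June 2058 (3 days later).
From 14 June 2058 to 13 October 2060: 200 + 365 + 287 = 852 days (rest of 2058, 2059, to 13 October 2060 in 2060).
852 ÷ 7 = 121 full weeks with remainder 5, so 121 more Fridays after the first → 122.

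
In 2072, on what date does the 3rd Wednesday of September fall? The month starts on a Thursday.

September 21, 2072

September 2072 begins on a Thursday, so the first Wednesday is September 7 (6 days later).
The 3rd Wednesday is 2 weeks later: 7 + 14 = 21.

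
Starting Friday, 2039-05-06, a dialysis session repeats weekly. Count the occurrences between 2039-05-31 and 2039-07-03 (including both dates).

5

Occurrences land 7·i days after 2039-05-06 for i = 0, 1, 2, …
2039-05-31 is 25 days after the start; 25 ÷ 7 = 3 remainder 4; since the remainder is 4, round up to i = 4. First occurrence in the window: #5 on 2039-06-03 (4×7 = 28 days in).
2039-07-03 is 58 days after the start; 58 ÷ 7 = 8 remainder 2. Last occurrence in the window: #9 on 2039-07-01.
Occurrences #5 through #9: 5 in total.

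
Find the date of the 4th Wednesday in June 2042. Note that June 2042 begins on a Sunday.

June 25, 2042

June 2042 begins on a Sunday, so the first Wednesday is June 4 (3 days later).
The 4th Wednesday is 3 weeks later: 4 + 21 = 25.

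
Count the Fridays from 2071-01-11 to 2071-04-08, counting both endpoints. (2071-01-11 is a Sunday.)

2071-01-11 is a Sunday; the first Friday on or after it is 2071-01-16 (5 days later).
From 2071-01-16 to 2071-04-08: 15 + 28 + 31 + 8 = 82 days (rest of January, February, March, April).
82 ÷ 7 = 11 full weeks with remainder 5, so 11 more Fridays after the first → 12.

12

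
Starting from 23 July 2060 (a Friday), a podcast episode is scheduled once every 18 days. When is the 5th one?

The 5th occurrence is 4 intervals after the first: 4 × 18 = 72 days after 23 July 2060.
July has 31 days — 8 days to the end of July leaves 64.
August has 31 days (33 left).
September has 30 days (3 left).
3 days into October → 3 October 2060.

3 October 2060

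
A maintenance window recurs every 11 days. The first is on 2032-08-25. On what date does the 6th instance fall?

2032-10-19

The 6th occurrence is 5 intervals after the first: 5 × 11 = 55 days after 2032-08-25.
August has 31 days — 6 days to the end of August leaves 49.
September has 30 days (19 left).
19 days into October → 2032-10-19.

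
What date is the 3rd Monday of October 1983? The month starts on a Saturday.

October 1983 begins on a Saturday, so the first Monday is October 3 (2 days later).
The 3rd Monday is 2 weeks later: 3 + 14 = 17.

1983-10-17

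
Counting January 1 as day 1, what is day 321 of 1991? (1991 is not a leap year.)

1991-11-17

January has 31 days (321 − 31 = 290 remain).
February has 28 days (290 − 28 = 262 remain).
March has 31 days (262 − 31 = 231 remain).
April has 30 days (231 − 30 = 201 remain).
May has 31 days (201 − 31 = 170 remain).
June has 30 days (170 − 30 = 140 remain).
July has 31 days (140 − 31 = 109 remain).
August has 31 days (109 − 31 = 78 remain).
September has 30 days (78 − 30 = 48 remain).
October has 31 days (48 − 31 = 17 remain).
17 into November → November 17.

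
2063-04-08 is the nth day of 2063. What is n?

Days in months before April: 31 + 28 + 31 = 90.
Plus 8 days into April → day 98.

98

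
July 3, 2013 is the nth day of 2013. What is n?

184

Days in months before July: 31 + 28 + 31 + 30 + 31 + 30 = 181.
Plus 3 days into July → day 184.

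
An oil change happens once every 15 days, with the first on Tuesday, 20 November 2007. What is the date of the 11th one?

The 11th occurrence is 10 intervals after the first: 10 × 15 = 150 days after 20 November 2007.
November has 30 days — 10 days to the end of November leaves 140.
December has 31 days (109 left).
January has 31 days (78 left).
February has 29 days (49 left).
March has 31 days (18 left).
18 days into April → 18 April 2008.

18 April 2008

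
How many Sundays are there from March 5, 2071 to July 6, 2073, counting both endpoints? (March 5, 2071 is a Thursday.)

March 5, 2071 is a Thursday; the first Sunday on or after it is March 8, 2071 (3 days later).
From March 8, 2071 to July 6, 2073: 298 + 366 + 187 = 851 days (rest of 2071, 2072, to July 6, 2073 in 2073).
851 ÷ 7 = 121 full weeks with remainder 4, so 121 more Sundays after the first → 122.

122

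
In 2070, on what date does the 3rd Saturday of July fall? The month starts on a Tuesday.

July 2070 begins on a Tuesday, so the first Saturday is July 5 (4 days later).
The 3rd Saturday is 2 weeks later: 5 + 14 = 19.

19 July 2070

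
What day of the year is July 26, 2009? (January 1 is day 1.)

207

Days in months before July: 31 + 28 + 31 + 30 + 31 + 30 = 181.
Plus 26 days into July → day 207.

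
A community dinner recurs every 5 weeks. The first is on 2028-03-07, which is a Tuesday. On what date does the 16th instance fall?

The 16th occurrence is 15 intervals after the first: 15 × 35 = 525 days after 2028-03-07.
March has 31 days — 24 days to the end of March leaves 501.
From end of March to end of 2028 is 275 days (226 left).
January has 31 days (195 left).
February has 28 days (167 left).
March has 31 days (136 left).
April has 30 days (106 left).
May has 31 days (75 left).
June has 30 days (45 left).
July has 31 days (14 left).
14 days into August → 2029-08-14.

2029-08-14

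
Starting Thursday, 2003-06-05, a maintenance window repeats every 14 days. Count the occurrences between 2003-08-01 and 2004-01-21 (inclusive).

12

Occurrences land 14·i days after 2003-06-05 for i = 0, 1, 2, …
2003-08-01 is 57 days after the start; 57 ÷ 14 = 4 remainder 1; since the remainder is 1, round up to i = 5. First occurrence in the window: #6 on 2003-08-14 (5×14 = 70 days in).
2004-01-21 is 230 days after the start; 230 ÷ 14 = 16 remainder 6. Last occurrence in the window: #17 on 2004-01-15.
Occurrences #6 through #17: 12 in total.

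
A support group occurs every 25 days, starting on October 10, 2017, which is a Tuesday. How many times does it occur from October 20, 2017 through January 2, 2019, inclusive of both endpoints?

17

Occurrences land 25·i days after October 10, 2017 for i = 0, 1, 2, …
October 20, 2017 is 10 days after the start; 10 ÷ 25 = 0 remainder 10; since the remainder is 10, round up to i = 1. First occurrence in the window: #2 on November 4, 2017 (1×25 = 25 days in).
January 2, 2019 is 449 days after the start; 449 ÷ 25 = 17 remainder 24. Last occurrence in the window: #18 on December 9, 2018.
Occurrences #2 through #18: 17 in total.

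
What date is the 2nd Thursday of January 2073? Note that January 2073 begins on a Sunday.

January 2073 begins on a Sunday, so the first Thursday is January 5 (4 days later).
The 2nd Thursday is 1 weeks later: 5 + 7 = 12.

2073-01-12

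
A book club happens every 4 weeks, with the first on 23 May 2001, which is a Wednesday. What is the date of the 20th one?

6 November 2002

The 20th occurrence is 19 intervals after the first: 19 × 28 = 532 days after 23 May 2001.
May has 31 days — 8 days to the end of May leaves 524.
From end of May to end of 2001 is 214 days (310 left).
January has 31 days (279 left).
February has 28 days (251 left).
March has 31 days (220 left).
April has 30 days (190 left).
May has 31 days (159 left).
June has 30 days (129 left).
July has 31 days (98 left).
August has 31 days (67 left).
September has 30 days (37 left).
October has 31 days (6 left).
6 days into November → 6 November 2002.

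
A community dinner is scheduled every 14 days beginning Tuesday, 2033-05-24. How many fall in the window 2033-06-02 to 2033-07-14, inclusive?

Occurrences land 14·i days after 2033-05-24 for i = 0, 1, 2, …
2033-06-02 is 9 days after the start; 9 ÷ 14 = 0 remainder 9; since the remainder is 9, round up to i = 1. First occurrence in the window: #2 on 2033-06-07 (1×14 = 14 days in).
2033-07-14 is 51 days after the start; 51 ÷ 14 = 3 remainder 9. Last occurrence in the window: #4 on 2033-07-05.
Occurrences #2 through #4: 3 in total.

3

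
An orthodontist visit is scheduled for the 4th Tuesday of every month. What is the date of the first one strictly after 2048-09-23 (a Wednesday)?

September 2048 starts on a Tuesday; its first Tuesday is the 1st, so the 4th Tuesday is the 22nd — 2048-09-22.
That is not after 2048-09-23, so look at October 2048.
October 2048 starts on a Thursday; its first Tuesday is the 6th, so the 4th Tuesday is the 27th — 2048-10-27.

2048-10-27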